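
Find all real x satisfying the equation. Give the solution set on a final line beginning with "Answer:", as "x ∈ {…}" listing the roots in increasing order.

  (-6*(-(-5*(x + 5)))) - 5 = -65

Step 1. [(-6*(-(-5*(x + 5)))) - 5 = -65] 5 comes off first (add 5), so sub: -6*(-(-5*(x + 5))) = -60.
Step 2. [-6*(-(-5*(x + 5))) = -60] -6·(inner) — divide through by -6. So div: -(-5*(x + 5)) = 10.
Step 3. [-(-5*(x + 5)) = 10] LHS negated; negate both sides. So neg: -5*(x + 5) = -10.
Step 4. [-5*(x + 5) = -10] divide by the outer -5. So div: x + 5 = 2.
Step 5. [x + 5 = 2] subtract 5: x sits inside (… + 5) ⇒ sub: x = -3.

Answer: x ∈ {-3}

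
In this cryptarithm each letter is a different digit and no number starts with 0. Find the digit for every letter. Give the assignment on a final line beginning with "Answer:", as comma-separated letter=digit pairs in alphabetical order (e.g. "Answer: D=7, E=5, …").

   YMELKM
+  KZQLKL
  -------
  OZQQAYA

Step 1. [O] O is the leading digit of a 7-digit sum of two 6-digit numbers; the final carry is exactly 1, so O=1.
Step 2. [col 1: M + L ≡ A (mod 10)] A=5 is one option consistent with column 1 (M + L ≡ A (mod 10), carry-in 0) — take it, so A=5.
Step 3. [col 1: M + L ≡ A (mod 10)] column 1 (M + L ≡ A (mod 10), carry-in 0) doesn't pin L yet; pick L=2 and continue ⇒ L=2.
Step 4. [col 1: M + L ≡ A (mod 10)] column 1: given L=2, A=5, carry-in 0, and digits 1,2,5 already taken and all letters distinct, M+L≡A (mod 10) forces M=3. So M=3.
Step 5. [col 2: K + K ≡ Y (mod 10)] several values work for Y in column 2 (K + K ≡ Y (mod 10), carry-in 0); try Y=6 ⇒ Y=6.
Step 6. [col 2: K + K ≡ Y (mod 10)] from column 2 (Y=6, carry-in 0, digits 1,2,3,5,6 already taken and all letters distinct): K must equal 8. So K=8.
Step 7. [col 4: E + Q ≡ Q (mod 10)] column 4: given nothing yet, carry-in 0, and digits 1,2,3,5,6,8 already taken and all letters distinct, E+Q≡Q (mod 10) forces E=0. So E=0.
Step 8. [col 4: E + Q ≡ Q (mod 10)] column 4 (E + Q ≡ Q (mod 10), carry-in 0) doesn't pin Q yet; pick Q=7 and continue, so Q=7.
Step 9. [col 5: M + Z ≡ Q (mod 10)] column 5 reads M+Z+carry(0)=Q with M=3, Q=7; with digits 0,1,2,3,5,6,7,8 already taken and all letters distinct, the only value for Z is 4 ⇒ Z=4.

Answer: A=5, E=0, K=8, L=2, M=3, O=1, Q=7, Y=6, Z=4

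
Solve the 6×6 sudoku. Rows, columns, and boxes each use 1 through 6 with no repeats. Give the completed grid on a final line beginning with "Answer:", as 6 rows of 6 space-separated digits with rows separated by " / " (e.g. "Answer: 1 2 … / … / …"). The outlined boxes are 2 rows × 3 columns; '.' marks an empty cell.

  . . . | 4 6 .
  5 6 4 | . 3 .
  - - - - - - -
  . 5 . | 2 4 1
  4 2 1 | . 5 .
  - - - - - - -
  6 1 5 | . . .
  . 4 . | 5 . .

Step 1. [r5c4∈{3}] r5c4 has the single candidate 3 ⇒ r5c4=3.
Step 2. [r3c1∈{3}] r3c1 is down to just 3 ⇒ r3c1=3.
Step 3. [r6c1∈{2}] r6c1 has the single candidate 2 ⇒ r6c1=2.
Step 4. [r2c6∈{2}] r2c6 is down to just 2. So r2c6=2.
Step 5. [r6c3∈{3}] r6c3's peers cover all but 3 ⇒ r6c3=3.
Step 6. [r6c6∈{6}] nothing but 6 survives at r6c6. So r6c6=6.
Step 7. [r5c6∈{4}] only 4 remains possible at r5c6, so r5c6=4.
Step 8. [r4c6∈{3}] r4c6 is down to just 3 ⇒ r4c6=3.
Step 9. [r1c1∈{1}] r1c1's peers cover all but 1 ⇒ r1c1=1.
Step 10. [r4c4∈{6}] only 6 remains possible at r4c4, so r4c4=6.
Step 11. [r1c2∈{3}] r1c2 has the single candidate 3 ⇒ r1c2=3.
Step 12. [r1c3∈{2}] r1c3's peers cover all but 2, so r1c3=2.
Step 13. [r2c4∈{1}] nothing but 1 survives at r2c4. So r2c4=1.
Step 14. [r1c6∈{5}] r1c6 has the single candidate 5, so r1c6=5.
Step 15. [r5c5∈{2}] r5c5 has the single candidate 2. So r5c5=2.
Step 16. [r6c5∈{1}] r6c5 is down to just 1 ⇒ r6c5=1.
Step 17. [r3c3∈{6}] only 6 remains possible at r3c3, so r3c3=6.

Answer: 1 3 2 4 6 5 / 5 6 4 1 3 2 / 3 5 6 2 4 1 / 4 2 1 6 5 3 / 6 1 5 3 2 4 / 2 4 3 5 1 6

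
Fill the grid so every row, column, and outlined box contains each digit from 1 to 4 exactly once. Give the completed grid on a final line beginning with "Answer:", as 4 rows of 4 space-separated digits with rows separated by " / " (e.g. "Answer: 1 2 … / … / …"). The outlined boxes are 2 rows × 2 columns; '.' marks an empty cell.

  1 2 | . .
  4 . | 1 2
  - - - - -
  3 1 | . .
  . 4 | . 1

Step 1. [r4c3∈{2,3}] across row 4, 3 lands solely at r4c3. So r4c3=3.
Step 2. [r3c4∈{4}] r3c4 has the single candidate 4. So r3c4=4.
Step 3. [r1c4∈{3}] r1c4's peers cover all but 3, so r1c4=3.
Step 4. [r3c3∈{2}] nothing but 2 survives at r3c3 ⇒ r3c3=2.
Step 5. [r1c3∈{4}] r1c3 has the single candidate 4. So r1c3=4.
Step 6. [r2c2∈{3}] only 3 remains possible at r2c2 ⇒ r2c2=3.
Step 7. [r4c1∈{2}] nothing but 2 survives at r4c1 ⇒ r4c1=2.

Answer: 1 2 4 3 / 4 3 1 2 / 3 1 2 4 / 2 4 3 1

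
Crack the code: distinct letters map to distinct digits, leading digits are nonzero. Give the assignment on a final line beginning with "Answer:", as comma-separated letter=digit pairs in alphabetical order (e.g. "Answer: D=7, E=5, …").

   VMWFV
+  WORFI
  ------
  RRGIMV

Step 1. [R] R is the leading digit of a 6-digit sum of two 5-digit numbers; the final carry is exactly 1, so R=1.
Step 2. [col 1: V + I ≡ V (mod 10)] column 1 reads V+I+carry(0)=V with nothing yet; with digits 1 already taken and all letters distinct, the only value for I is 0 ⇒ I=0.
Step 3. [col 1: V + I ≡ V (mod 10)] column 1 (V + I ≡ V (mod 10), carry-in 0) doesn't pin V yet; pick V=3 and continue, so V=3.
Step 4. [col 2: F + F ≡ M (mod 10)] no forcing yet in column 2 (carry-in 0); M=2 is free and consistent — try it. So M=2.
Step 5. [col 2: F + F ≡ M (mod 10)] column 2: given M=2, carry-in 0, and digits 0,1,2,3 already taken and all letters distinct, F+F≡M (mod 10) forces F=6 ⇒ F=6.
Step 6. [col 3: W + R ≡ I (mod 10)] in column 3 we have W+R≡I with carry-in 1; given R=1, I=0 and digits 0,1,2,3,6 already taken and all letters distinct, that pins W to 8. So W=8.
Step 7. [col 4: M + O ≡ G (mod 10)] in column 4 we have M+O≡G with carry-in 1; given M=2 and digits 0,1,2,3,6,8 already taken and all letters distinct, that pins G to 7. So G=7.
Step 8. [col 4: M + O ≡ G (mod 10)] from column 4 (M=2, G=7, carry-in 1, digits 0,1,2,3,6,7,8 already taken and all letters distinct): O must equal 4 ⇒ O=4.

Answer: F=6, G=7, I=0, M=2, O=4, R=1, V=3, W=8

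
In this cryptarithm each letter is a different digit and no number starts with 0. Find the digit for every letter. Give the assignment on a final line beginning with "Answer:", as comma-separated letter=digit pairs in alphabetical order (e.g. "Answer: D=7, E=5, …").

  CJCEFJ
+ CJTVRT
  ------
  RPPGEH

Step 1. [col 1: J + T ≡ H (mod 10)] several values work for T in column 1 (J + T ≡ H (mod 10), carry-in 0); try T=2 ⇒ T=2.
Step 2. [col 1: J + T ≡ H (mod 10)] no forcing yet in column 1 (carry-in 0); J=8 is free and consistent — try it, so J=8.
Step 3. [col 1: J + T ≡ H (mod 10)] from column 1 (J=8, T=2, carry-in 0, digits 2,8 already taken and all letters distinct): H must equal 0. So H=0.
Step 4. [col 2: F + R ≡ E (mod 10)] column 2 (F + R ≡ E (mod 10), carry-in 1) doesn't pin F yet; pick F=1 and continue. So F=1.
Step 5. [col 2: F + R ≡ E (mod 10)] several values work for E in column 2 (F + R ≡ E (mod 10), carry-in 1); try E=9. So E=9.
Step 6. [col 2: F + R ≡ E (mod 10)] column 2: given F=1, E=9, carry-in 1, and digits 0,1,2,8,9 already taken and all letters distinct, F+R≡E (mod 10) forces R=7, so R=7.
Step 7. [col 3: E + V ≡ G (mod 10)] no forcing yet in column 3 (carry-in 0); V=5 is free and consistent — try it. So V=5.
Step 8. [col 3: E + V ≡ G (mod 10)] from column 3 (E=9, V=5, carry-in 0, digits 0,1,2,5,7,8,9 already taken and all letters distinct): G must equal 4 ⇒ G=4.
Step 9. [col 4: C + T ≡ P (mod 10)] column 4: given T=2, carry-in 1, and digits 0,1,2,4,5,7,8,9 already taken and all letters distinct, C+T≡P (mod 10) forces C=3. So C=3.
Step 10. [col 4: C + T ≡ P (mod 10)] column 4 reads C+T+carry(1)=P with C=3, T=2; with digits 0,1,2,3,4,5,7,8,9 already taken and all letters distinct, the only value for P is 6. So P=6.

Answer: C=3, E=9, F=1, G=4, H=0, J=8, P=6, R=7, T=2, V=5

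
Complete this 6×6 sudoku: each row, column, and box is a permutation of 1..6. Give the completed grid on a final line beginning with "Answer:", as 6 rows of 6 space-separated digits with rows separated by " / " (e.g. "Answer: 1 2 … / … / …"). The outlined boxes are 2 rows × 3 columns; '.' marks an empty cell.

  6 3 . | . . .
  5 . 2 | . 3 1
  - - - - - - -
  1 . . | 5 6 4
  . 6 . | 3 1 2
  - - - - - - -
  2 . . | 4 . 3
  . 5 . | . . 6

Step 1. [r1c3∈{1,4}] 1 has one home in row 1: r1c3 ⇒ r1c3=1.
Step 2. [r6c5∈{2}] r6c5's peers cover all but 2, so r6c5=2.
Step 3. [r6c1∈{3,4}] col 1 places 3 nowhere but r6c1. So r6c1=3.
Step 4. [r1c5∈{4,5}] 4 has one home in row 1: r1c5, so r1c5=4.
Step 5. [r4c3∈{4,5}] r4c3 is the only open cell in row 4 admitting 5. So r4c3=5.
Step 6. [r6c4∈{1}] only 1 remains possible at r6c4 ⇒ r6c4=1.
Step 7. [r5c2∈{1}] r5c2 is down to just 1 ⇒ r5c2=1.
Step 8. [r1c4∈{2}] r1c4's peers cover all but 2. So r1c4=2.
Step 9. [r4c1∈{4}] r4c1 has the single candidate 4 ⇒ r4c1=4.
Step 10. [r6c3∈{4}] r6c3's peers cover all but 4, so r6c3=4.
Step 11. [r2c2∈{4}] nothing but 4 survives at r2c2. So r2c2=4.
Step 12. [r5c5∈{5}] r5c5 is down to just 5. So r5c5=5.
Step 13. [r2c4∈{6}] only 6 remains possible at r2c4, so r2c4=6.
Step 14. [r5c3∈{6}] r5c3 is down to just 6, so r5c3=6.
Step 15. [r3c3∈{3}] r3c3's peers cover all but 3, so r3c3=3.
Step 16. [r1c6∈{5}] nothing but 5 survives at r1c6 ⇒ r1c6=5.
Step 17. [r3c2∈{2}] r3c2 has the single candidate 2, so r3c2=2.

Answer: 6 3 1 2 4 5 / 5 4 2 6 3 1 / 1 2 3 5 6 4 / 4 6 5 3 1 2 / 2 1 6 4 5 3 / 3 5 4 1 2 6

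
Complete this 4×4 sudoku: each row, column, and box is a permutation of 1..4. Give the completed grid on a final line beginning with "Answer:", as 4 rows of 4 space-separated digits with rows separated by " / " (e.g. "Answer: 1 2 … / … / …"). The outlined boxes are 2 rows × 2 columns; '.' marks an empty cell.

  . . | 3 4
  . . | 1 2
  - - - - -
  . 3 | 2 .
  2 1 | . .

Step 1. [r2c2∈{4}] r2c2 has the single candidate 4 ⇒ r2c2=4.
Step 2. [r1c1∈{1}] r1c1's peers cover all but 1, so r1c1=1.
Step 3. [r3c1∈{4}] r3c1's peers cover all but 4. So r3c1=4.
Step 4. [r2c1∈{3}] r2c1 is down to just 3. So r2c1=3.
Step 5. [r4c3∈{4}] r4c3 has the single candidate 4 ⇒ r4c3=4.
Step 6. [r4c4∈{3}] r4c4 is down to just 3. So r4c4=3.
Step 7. [r3c4∈{1}] nothing but 1 survives at r3c4 ⇒ r3c4=1.
Step 8. [r1c2∈{2}] r1c2 has the single candidate 2 ⇒ r1c2=2.

Answer: 1 2 3 4 / 3 4 1 2 / 4 3 2 1 / 2 1 4 3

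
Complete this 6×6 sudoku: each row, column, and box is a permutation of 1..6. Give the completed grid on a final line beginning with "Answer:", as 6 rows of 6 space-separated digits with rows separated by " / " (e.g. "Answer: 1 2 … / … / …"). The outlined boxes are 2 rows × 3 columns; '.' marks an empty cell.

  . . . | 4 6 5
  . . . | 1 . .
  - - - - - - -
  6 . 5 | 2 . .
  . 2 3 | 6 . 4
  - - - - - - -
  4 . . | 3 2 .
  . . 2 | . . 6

Step 1. [r5c2∈{1,5,6}] r5c2 is the only open cell in row 5 admitting 5, so r5c2=5.
Step 2. [r2c5∈{3}] r2c5's peers cover all but 3. So r2c5=3.
Step 3. [r4c1∈{1}] r4c1 is down to just 1 ⇒ r4c1=1.
Step 4. [r5c6∈{1}] r5c6 has the single candidate 1, so r5c6=1.
Step 5. [r6c2∈{1,3}] in row 6, 1 fits only at r6c2. So r6c2=1.
Step 6. [r2c3∈{4,6}] 4 has one home in col 3: r2c3, so r2c3=4.
Step 7. [r1c1∈{2,3}] in row 1, 2 fits only at r1c1 ⇒ r1c1=2.
Step 8. [r6c4∈{5}] nothing but 5 survives at r6c4. So r6c4=5.
Step 9. [r5c3∈{6}] only 6 remains possible at r5c3, so r5c3=6.
Step 10. [r1c3∈{1}] nothing but 1 survives at r1c3. So r1c3=1.
Step 11. [r1c2∈{3}] only 3 remains possible at r1c2. So r1c2=3.
Step 12. [r6c5∈{4}] r6c5's peers cover all but 4 ⇒ r6c5=4.
Step 13. [r2c1∈{5}] only 5 remains possible at r2c1 ⇒ r2c1=5.
Step 14. [r2c2∈{6}] r2c2 has the single candidate 6. So r2c2=6.
Step 15. [r3c5∈{1}] r3c5 has the single candidate 1. So r3c5=1.
Step 16. [r2c6∈{2}] r2c6 is down to just 2 ⇒ r2c6=2.
Step 17. [r3c2∈{4}] only 4 remains possible at r3c2 ⇒ r3c2=4.
Step 18. [r3c6∈{3}] r3c6 has the single candidate 3 ⇒ r3c6=3.
Step 19. [r6c1∈{3}] r6c1 is down to just 3. So r6c1=3.
Step 20. [r4c5∈{5}] r4c5's peers cover all but 5 ⇒ r4c5=5.

Answer: 2 3 1 4 6 5 / 5 6 4 1 3 2 / 6 4 5 2 1 3 / 1 2 3 6 5 4 / 4 5 6 3 2 1 / 3 1 2 5 4 6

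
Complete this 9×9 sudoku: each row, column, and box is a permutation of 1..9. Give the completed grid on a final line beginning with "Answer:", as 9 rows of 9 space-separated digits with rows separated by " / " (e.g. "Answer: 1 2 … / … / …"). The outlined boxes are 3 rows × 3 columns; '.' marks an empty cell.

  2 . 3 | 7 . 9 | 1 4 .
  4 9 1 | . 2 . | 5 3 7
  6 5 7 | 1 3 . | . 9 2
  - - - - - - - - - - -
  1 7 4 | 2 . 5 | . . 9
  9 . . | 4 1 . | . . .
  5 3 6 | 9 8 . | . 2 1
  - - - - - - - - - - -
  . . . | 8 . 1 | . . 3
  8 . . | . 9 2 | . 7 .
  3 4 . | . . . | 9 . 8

Step 1. [r4c5∈{6}] r4c5 is down to just 6. So r4c5=6.
Step 2. [r8c3∈{5}] r8c3 is down to just 5. So r8c3=5.
Step 3. [r9c4∈{5,6}] col 4 places 5 nowhere but r9c4. So r9c4=5.
Step 4. [r5c3∈{2,8}] 8 has one home in col 3: r5c3 ⇒ r5c3=8.
Step 5. [r7c7∈{2,4,6}] r7c7 is the only open cell in col 7 admitting 2. So r7c7=2.
Step 6. [r6c6∈{7}] r6c6 has the single candidate 7 ⇒ r6c6=7.
Step 7. [r9c6∈{6}] r9c6 has the single candidate 6. So r9c6=6.
Step 8. [r3c7∈{8}] r3c7's peers cover all but 8 ⇒ r3c7=8.
Step 9. [r5c9∈{5,6}] r5c9 is the only open cell in col 9 admitting 5 ⇒ r5c9=5.
Step 10. [r8c9∈{4,6}] r8c9 is the only open cell in col 9 admitting 4, so r8c9=4.
Step 11. [r8c7∈{6}] r8c7 has the single candidate 6, so r8c7=6.
Step 12. [r5c7∈{3,7}] across row 5, 7 lands solely at r5c7 ⇒ r5c7=7.
Step 13. [r7c1∈{7}] only 7 remains possible at r7c1, so r7c1=7.
Step 14. [r1c9∈{6}] nothing but 6 survives at r1c9. So r1c9=6.
Step 15. [r5c6∈{3}] r5c6's peers cover all but 3, so r5c6=3.
Step 16. [r1c5∈{5}] r1c5 has the single candidate 5. So r1c5=5.
Step 17. [r8c4∈{3}] only 3 remains possible at r8c4, so r8c4=3.
Step 18. [r8c2∈{1}] r8c2 has the single candidate 1, so r8c2=1.
Step 19. [r7c2∈{6}] nothing but 6 survives at r7c2 ⇒ r7c2=6.
Step 20. [r2c4∈{6}] r2c4 is down to just 6. So r2c4=6.
Step 21. [r2c6∈{8}] r2c6 has the single candidate 8, so r2c6=8.
Step 22. [r7c8∈{5}] r7c8 has the single candidate 5 ⇒ r7c8=5.
Step 23. [r9c8∈{1}] only 1 remains possible at r9c8. So r9c8=1.
Step 24. [r6c7∈{4}] r6c7's peers cover all but 4, so r6c7=4.
Step 25. [r5c2∈{2}] only 2 remains possible at r5c2 ⇒ r5c2=2.
Step 26. [r4c7∈{3}] nothing but 3 survives at r4c7. So r4c7=3.
Step 27. [r7c3∈{9}] r7c3's peers cover all but 9, so r7c3=9.
Step 28. [r5c8∈{6}] only 6 remains possible at r5c8. So r5c8=6.
Step 29. [r9c3∈{2}] nothing but 2 survives at r9c3, so r9c3=2.
Step 30. [r4c8∈{8}] r4c8's peers cover all but 8, so r4c8=8.
Step 31. [r3c6∈{4}] only 4 remains possible at r3c6, so r3c6=4.
Step 32. [r1c2∈{8}] r1c2's peers cover all but 8 ⇒ r1c2=8.
Step 33. [r9c5∈{7}] r9c5 is down to just 7 ⇒ r9c5=7.
Step 34. [r7c5∈{4}] r7c5 is down to just 4 ⇒ r7c5=4.

Answer: 2 8 3 7 5 9 1 4 6 / 4 9 1 6 2 8 5 3 7 / 6 5 7 1 3 4 8 9 2 / 1 7 4 2 6 5 3 8 9 / 9 2 8 4 1 3 7 6 5 / 5 3 6 9 8 7 4 2 1 / 7 6 9 8 4 1 2 5 3 / 8 1 5 3 9 2 6 7 4 / 3 4 2 5 7 6 9 1 8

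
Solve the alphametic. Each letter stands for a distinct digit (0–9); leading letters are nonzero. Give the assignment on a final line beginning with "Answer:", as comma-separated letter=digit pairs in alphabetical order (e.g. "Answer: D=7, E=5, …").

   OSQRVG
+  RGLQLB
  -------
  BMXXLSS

Step 1. [col 1: G + B ≡ S (mod 10)] no forcing yet in column 1 (carry-in 0); S=9 is free and consistent — try it, so S=9.
Step 2. [col 1: G + B ≡ S (mod 10)] column 1 (G + B ≡ S (mod 10), carry-in 0) doesn't pin G yet; pick G=8 and continue, so G=8.
Step 3. [col 1: G + B ≡ S (mod 10)] column 1: given G=8, S=9, carry-in 0, and digits 8,9 already taken and all letters distinct, G+B≡S (mod 10) forces B=1, so B=1.
Step 4. [col 2: V + L ≡ S (mod 10)] column 2 (V + L ≡ S (mod 10), carry-in 0) doesn't pin V yet; pick V=4 and continue, so V=4.
Step 5. [col 2: V + L ≡ S (mod 10)] from column 2 (V=4, S=9, carry-in 0, digits 1,4,8,9 already taken and all letters distinct): L must equal 5, so L=5.
Step 6. [col 3: R + Q ≡ L (mod 10)] Q=2 is one option consistent with column 3 (R + Q ≡ L (mod 10), carry-in 0) — take it, so Q=2.
Step 7. [col 3: R + Q ≡ L (mod 10)] from column 3 (Q=2, L=5, carry-in 0, digits 1,2,4,5,8,9 already taken and all letters distinct): R must equal 3 ⇒ R=3.
Step 8. [col 4: Q + L ≡ X (mod 10)] column 4: given Q=2, L=5, carry-in 0, and digits 1,2,3,4,5,8,9 already taken and all letters distinct, Q+L≡X (mod 10) forces X=7, so X=7.
Step 9. [col 6: O + R ≡ M (mod 10)] column 6 reads O+R+carry(1)=M with R=3; with digits 1,2,3,4,5,7,8,9 already taken and all letters distinct, the only value for O is 6. So O=6.
Step 10. [col 6: O + R ≡ M (mod 10)] in column 6 we have O+R≡M with carry-in 1; given O=6, R=3 and digits 1,2,3,4,5,6,7,8,9 already taken and all letters distinct, that pins M to 0. So M=0.

Answer: B=1, G=8, L=5, M=0, O=6, Q=2, R=3, S=9, V=4, X=7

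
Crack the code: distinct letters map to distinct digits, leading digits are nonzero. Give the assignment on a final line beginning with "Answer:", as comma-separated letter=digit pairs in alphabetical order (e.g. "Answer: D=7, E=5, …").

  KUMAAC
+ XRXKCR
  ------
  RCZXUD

Step 1. [col 1: C + R ≡ D (mod 10)] several values work for R in column 1 (C + R ≡ D (mod 10), carry-in 0); try R=8 ⇒ R=8.
Step 2. [col 1: C + R ≡ D (mod 10)] several values work for C in column 1 (C + R ≡ D (mod 10), carry-in 0); try C=7, so C=7.
Step 3. [col 1: C + R ≡ D (mod 10)] column 1: given C=7, R=8, carry-in 0, and digits 7,8 already taken and all letters distinct, C+R≡D (mod 10) forces D=5, so D=5.
Step 4. [col 2: A + C ≡ U (mod 10)] A=1 is one option consistent with column 2 (A + C ≡ U (mod 10), carry-in 1) — take it, so A=1.
Step 5. [col 2: A + C ≡ U (mod 10)] from column 2 (A=1, C=7, carry-in 1, digits 1,5,7,8 already taken and all letters distinct): U must equal 9, so U=9.
Step 6. [col 3: A + K ≡ X (mod 10)] K=3 is one option consistent with column 3 (A + K ≡ X (mod 10), carry-in 0) — take it ⇒ K=3.
Step 7. [col 3: A + K ≡ X (mod 10)] from column 3 (A=1, K=3, carry-in 0, digits 1,3,5,7,8,9 already taken and all letters distinct): X must equal 4 ⇒ X=4.
Step 8. [col 4: M + X ≡ Z (mod 10)] column 4 (M + X ≡ Z (mod 10), carry-in 0) doesn't pin M yet; pick M=2 and continue, so M=2.
Step 9. [col 4: M + X ≡ Z (mod 10)] column 4: given M=2, X=4, carry-in 0, and digits 1,2,3,4,5,7,8,9 already taken and all letters distinct, M+X≡Z (mod 10) forces Z=6 ⇒ Z=6.

Answer: A=1, C=7, D=5, K=3, M=2, R=8, U=9, X=4, Z=6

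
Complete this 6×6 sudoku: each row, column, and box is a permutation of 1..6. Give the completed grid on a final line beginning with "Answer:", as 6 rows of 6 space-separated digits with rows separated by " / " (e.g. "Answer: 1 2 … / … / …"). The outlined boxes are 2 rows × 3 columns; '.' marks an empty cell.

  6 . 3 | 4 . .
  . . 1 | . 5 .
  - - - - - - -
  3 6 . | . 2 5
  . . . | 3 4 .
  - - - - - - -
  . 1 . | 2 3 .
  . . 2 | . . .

Step 1. [r4c6∈{1,6}] in row 4, 6 fits only at r4c6 ⇒ r4c6=6.
Step 2. [r6c4∈{1,5,6}] across col 4, 5 lands solely at r6c4, so r6c4=5.
Step 3. [r6c1∈{4}] nothing but 4 survives at r6c1, so r6c1=4.
Step 4. [r2c1∈{2}] r2c1 has the single candidate 2 ⇒ r2c1=2.
Step 5. [r4c3∈{5}] r4c3 is down to just 5, so r4c3=5.
Step 6. [r6c6∈{1}] only 1 remains possible at r6c6 ⇒ r6c6=1.
Step 7. [r1c2∈{5}] r1c2's peers cover all but 5 ⇒ r1c2=5.
Step 8. [r2c6∈{3}] only 3 remains possible at r2c6, so r2c6=3.
Step 9. [r5c6∈{4}] nothing but 4 survives at r5c6 ⇒ r5c6=4.
Step 10. [r6c2∈{3}] r6c2 is down to just 3. So r6c2=3.
Step 11. [r6c5∈{6}] r6c5's peers cover all but 6, so r6c5=6.
Step 12. [r2c2∈{4}] only 4 remains possible at r2c2, so r2c2=4.
Step 13. [r4c1∈{1}] only 1 remains possible at r4c1, so r4c1=1.
Step 14. [r1c6∈{2}] r1c6's peers cover all but 2. So r1c6=2.
Step 15. [r5c3∈{6}] r5c3 has the single candidate 6 ⇒ r5c3=6.
Step 16. [r3c4∈{1}] r3c4 has the single candidate 1, so r3c4=1.
Step 17. [r2c4∈{6}] r2c4's peers cover all but 6 ⇒ r2c4=6.
Step 18. [r5c1∈{5}] nothing but 5 survives at r5c1. So r5c1=5.
Step 19. [r4c2∈{2}] r4c2 is down to just 2, so r4c2=2.
Step 20. [r3c3∈{4}] only 4 remains possible at r3c3 ⇒ r3c3=4.
Step 21. [r1c5∈{1}] r1c5 has the single candidate 1. So r1c5=1.

Answer: 6 5 3 4 1 2 / 2 4 1 6 5 3 / 3 6 4 1 2 5 / 1 2 5 3 4 6 / 5 1 6 2 3 4 / 4 3 2 5 6 1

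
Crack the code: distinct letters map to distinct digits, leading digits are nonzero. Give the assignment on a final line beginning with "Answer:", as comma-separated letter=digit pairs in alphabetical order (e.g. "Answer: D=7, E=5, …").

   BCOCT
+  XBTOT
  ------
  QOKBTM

Step 1. [col 1: T + T ≡ M (mod 10)] M=6 is one option consistent with column 1 (T + T ≡ M (mod 10), carry-in 0) — take it. So M=6.
Step 2. [col 1: T + T ≡ M (mod 10)] T=3 is one option consistent with column 1 (T + T ≡ M (mod 10), carry-in 0) — take it ⇒ T=3.
Step 3. [col 2: C + O ≡ T (mod 10)] column 2 (C + O ≡ T (mod 10), carry-in 0) doesn't pin O yet; pick O=4 and continue ⇒ O=4.
Step 4. [col 2: C + O ≡ T (mod 10)] column 2: given O=4, T=3, carry-in 0, and digits 3,4,6 already taken and all letters distinct, C+O≡T (mod 10) forces C=9. So C=9.
Step 5. [col 3: O + T ≡ B (mod 10)] from column 3 (O=4, T=3, carry-in 1, digits 3,4,6,9 already taken and all letters distinct): B must equal 8. So B=8.
Step 6. [col 4: C + B ≡ K (mod 10)] from column 4 (C=9, B=8, carry-in 0, digits 3,4,6,8,9 already taken and all letters distinct): K must equal 7 ⇒ K=7.
Step 7. [col 5: B + X ≡ O (mod 10)] column 5: given B=8, O=4, carry-in 1, and digits 3,4,6,7,8,9 already taken and all letters distinct, B+X≡O (mod 10) forces X=5. So X=5.
Step 8. [col 6: carry → Q] column 6: given nothing yet, carry-in 1, and digits 3,4,5,6,7,8,9 already taken and all letters distinct, ·+·≡Q (mod 10) forces Q=1 ⇒ Q=1.

Answer: B=8, C=9, K=7, M=6, O=4, Q=1, T=3, X=5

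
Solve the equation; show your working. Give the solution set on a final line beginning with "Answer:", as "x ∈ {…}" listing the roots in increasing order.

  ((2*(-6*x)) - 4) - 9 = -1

Step 1. [((2*(-6*x)) - 4) - 9 = -1] add 9: x sits inside (… - 9) ⇒ sub: (2*(-6*x)) - 4 = 8.
Step 2. [(2*(-6*x)) - 4 = 8] peel the -4: add 4 from each side, so sub: 2*(-6*x) = 12.
Step 3. [2*(-6*x) = 12] 2 out front; divide by 2 ⇒ div: -6*x = 6.
Step 4. [-6*x = 6] leading coefficient -6: divide by -6. So div: x = -1.

Answer: x ∈ {-1}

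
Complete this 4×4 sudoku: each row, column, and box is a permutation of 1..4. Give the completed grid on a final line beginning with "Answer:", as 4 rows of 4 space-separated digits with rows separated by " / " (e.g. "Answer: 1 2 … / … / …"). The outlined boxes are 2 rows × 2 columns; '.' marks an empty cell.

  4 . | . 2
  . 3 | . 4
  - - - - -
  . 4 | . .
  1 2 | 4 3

Step 1. [r2c3∈{1}] nothing but 1 survives at r2c3, so r2c3=1.
Step 2. [r1c3∈{3}] nothing but 3 survives at r1c3, so r1c3=3.
Step 3. [r2c1∈{2}] r2c1 has the single candidate 2 ⇒ r2c1=2.
Step 4. [r1c2∈{1}] r1c2 has the single candidate 1 ⇒ r1c2=1.
Step 5. [r3c1∈{3}] only 3 remains possible at r3c1 ⇒ r3c1=3.
Step 6. [r3c4∈{1}] r3c4 has the single candidate 1. So r3c4=1.
Step 7. [r3c3∈{2}] r3c3 is down to just 2, so r3c3=2.

Answer: 4 1 3 2 / 2 3 1 4 / 3 4 2 1 / 1 2 4 3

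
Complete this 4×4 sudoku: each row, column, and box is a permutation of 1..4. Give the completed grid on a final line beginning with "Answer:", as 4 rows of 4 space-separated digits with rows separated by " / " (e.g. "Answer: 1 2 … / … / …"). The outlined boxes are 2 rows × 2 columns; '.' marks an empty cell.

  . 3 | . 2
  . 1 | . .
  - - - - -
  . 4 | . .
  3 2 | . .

Step 1. [r1c3∈{1,4}] in row 1, 1 fits only at r1c3 ⇒ r1c3=1.
Step 2. [r4c4∈{1,4}] across row 4, 1 lands solely at r4c4. So r4c4=1.
Step 3. [r2c4∈{3,4}] in col 4, 4 fits only at r2c4. So r2c4=4.
Step 4. [r3c4∈{3}] r3c4 has the single candidate 3. So r3c4=3.
Step 5. [r3c3∈{2}] only 2 remains possible at r3c3, so r3c3=2.
Step 6. [r4c3∈{4}] only 4 remains possible at r4c3, so r4c3=4.
Step 7. [r1c1∈{4}] only 4 remains possible at r1c1. So r1c1=4.
Step 8. [r2c1∈{2}] r2c1 has the single candidate 2, so r2c1=2.
Step 9. [r3c1∈{1}] r3c1 has the single candidate 1, so r3c1=1.
Step 10. [r2c3∈{3}] r2c3 is down to just 3. So r2c3=3.

Answer: 4 3 1 2 / 2 1 3 4 / 1 4 2 3 / 3 2 4 1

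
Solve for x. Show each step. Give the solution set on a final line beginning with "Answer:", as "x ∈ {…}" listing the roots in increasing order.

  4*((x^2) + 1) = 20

Step 1. [4*((x^2) + 1) = 20] leading coefficient 4: divide by 4. So div: (x^2) + 1 = 5.
Step 2. [(x^2) + 1 = 5] +1 is outermost — subtract 1 both sides, so sub: x^2 = 4.
Step 3. [x^2 = 4] √ both sides: 4 ≥ 0 gives two branches ⇒ sqrt: x = 2 or -2.

Answer: x ∈ {-2, 2}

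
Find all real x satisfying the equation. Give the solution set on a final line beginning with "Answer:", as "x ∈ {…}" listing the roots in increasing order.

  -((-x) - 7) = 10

Step 1. [-((-x) - 7) = 10] flip signs both sides ⇒ neg: (-x) - 7 = -10.
Step 2. [(-x) - 7 = -10] peel the -7: add 7 from each side ⇒ sub: -x = -3.
Step 3. [-x = -3] leading − — multiply by −1 ⇒ neg: x = 3.

Answer: x ∈ {3}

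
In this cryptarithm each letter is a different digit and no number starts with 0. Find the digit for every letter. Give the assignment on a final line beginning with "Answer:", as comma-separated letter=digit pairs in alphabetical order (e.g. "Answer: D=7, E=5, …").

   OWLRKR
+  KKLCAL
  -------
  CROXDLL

Step 1. [C] C is the leading digit of a 7-digit sum of two 6-digit numbers; the final carry is exactly 1 ⇒ C=1.
Step 2. [col 1: R + L ≡ L (mod 10)] column 1: given nothing yet, carry-in 0, and digits 1 already taken and all letters distinct, R+L≡L (mod 10) forces R=0, so R=0.
Step 3. [col 1: R + L ≡ L (mod 10)] L=3 is one option consistent with column 1 (R + L ≡ L (mod 10), carry-in 0) — take it ⇒ L=3.
Step 4. [col 2: K + A ≡ L (mod 10)] several values work for A in column 2 (K + A ≡ L (mod 10), carry-in 0); try A=8, so A=8.
Step 5. [col 2: K + A ≡ L (mod 10)] in column 2 we have K+A≡L with carry-in 0; given A=8, L=3 and digits 0,1,3,8 already taken and all letters distinct, that pins K to 5 ⇒ K=5.
Step 6. [col 3: R + C ≡ D (mod 10)] from column 3 (R=0, C=1, carry-in 1, digits 0,1,3,5,8 already taken and all letters distinct): D must equal 2. So D=2.
Step 7. [col 4: L + L ≡ X (mod 10)] column 4 reads L+L+carry(0)=X with L=3; with digits 0,1,2,3,5,8 already taken and all letters distinct, the only value for X is 6, so X=6.
Step 8. [col 5: W + K ≡ O (mod 10)] O=4 is one option consistent with column 5 (W + K ≡ O (mod 10), carry-in 0) — take it ⇒ O=4.
Step 9. [col 5: W + K ≡ O (mod 10)] in column 5 we have W+K≡O with carry-in 0; given K=5, O=4 and digits 0,1,2,3,4,5,6,8 already taken and all letters distinct, that pins W to 9, so W=9.

Answer: A=8, C=1, D=2, K=5, L=3, O=4, R=0, W=9, X=6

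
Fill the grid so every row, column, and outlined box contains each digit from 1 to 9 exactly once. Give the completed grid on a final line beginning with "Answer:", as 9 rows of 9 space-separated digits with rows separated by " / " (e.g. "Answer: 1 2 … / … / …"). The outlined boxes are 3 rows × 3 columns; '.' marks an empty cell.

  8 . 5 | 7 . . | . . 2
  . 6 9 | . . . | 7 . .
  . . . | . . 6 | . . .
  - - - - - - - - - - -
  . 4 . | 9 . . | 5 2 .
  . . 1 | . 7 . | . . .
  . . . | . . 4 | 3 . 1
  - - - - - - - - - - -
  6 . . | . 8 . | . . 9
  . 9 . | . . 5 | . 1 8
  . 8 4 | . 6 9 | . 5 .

Step 1. [r7c6∈{1,2,3,7}] r7c6 is the only open cell in col 6 admitting 7. So r7c6=7.
Step 2. [r6c8∈{6,7,8,9}] across col 8, 7 lands solely at r6c8 ⇒ r6c8=7.
Step 3. [r3c2∈{1,2,3,7}] r3c2 is the only open cell in col 2 admitting 7, so r3c2=7.
Step 4. [r7c2∈{1,2,3,5}] 5 has one home in row 7: r7c2 ⇒ r7c2=5.
Step 5. [r1c2∈{1,3}] in col 2, 1 fits only at r1c2 ⇒ r1c2=1.
Step 6. [r1c6∈{3}] r1c6 is down to just 3, so r1c6=3.
Step 7. [r6c2∈{2}] r6c2's peers cover all but 2 ⇒ r6c2=2.
Step 8. [r7c4∈{1,2,3,4}] in row 7, 1 fits only at r7c4. So r7c4=1.
Step 9. [r6c5∈{5}] r6c5 is down to just 5, so r6c5=5.
Step 10. [r3c7∈{1,4,8,9}] col 7 places 1 nowhere but r3c7, so r3c7=1.
Step 11. [r5c7∈{4,6,8,9}] across col 7, 8 lands solely at r5c7. So r5c7=8.
Step 12. [r5c8∈{4,6,9}] box 6 places 9 nowhere but r5c8. So r5c8=9.
Step 13. [r5c2∈{3}] nothing but 3 survives at r5c2 ⇒ r5c2=3.
Step 14. [r9c7∈{2}] r9c7 has the single candidate 2, so r9c7=2.
Step 15. [r7c3∈{2,3}] r7c3 is the only open cell in row 7 admitting 2, so r7c3=2.
Step 16. [r3c3∈{3}] r3c3 has the single candidate 3. So r3c3=3.
Step 17. [r9c4∈{3}] r9c4 is down to just 3, so r9c4=3.
Step 18. [r8c3∈{7}] r8c3's peers cover all but 7 ⇒ r8c3=7.
Step 19. [r7c7∈{4}] nothing but 4 survives at r7c7. So r7c7=4.
Step 20. [r2c9∈{3,4,5}] 3 has one home in col 9: r2c9 ⇒ r2c9=3.
Step 21. [r2c4∈{2,4,5,8}] 5 has one home in row 2: r2c4. So r2c4=5.
Step 22. [r3c5∈{2,4,9}] row 3 places 9 nowhere but r3c5. So r3c5=9.
Step 23. [r1c5∈{4}] nothing but 4 survives at r1c5 ⇒ r1c5=4.
Step 24. [r8c5∈{2}] r8c5 is down to just 2, so r8c5=2.
Step 25. [r5c6∈{2}] only 2 remains possible at r5c6. So r5c6=2.
Step 26. [r2c5∈{1}] r2c5 has the single candidate 1. So r2c5=1.
Step 27. [r2c6∈{8}] r2c6 is down to just 8 ⇒ r2c6=8.
Step 28. [r2c8∈{4}] r2c8's peers cover all but 4. So r2c8=4.
Step 29. [r6c4∈{6,8}] col 4 places 8 nowhere but r6c4, so r6c4=8.
Step 30. [r4c9∈{6}] r4c9 is down to just 6 ⇒ r4c9=6.
Step 31. [r1c7∈{6,9}] row 1 places 9 nowhere but r1c7, so r1c7=9.
Step 32. [r3c1∈{2,4}] r3c1 is the only open cell in row 3 admitting 4. So r3c1=4.
Step 33. [r5c1∈{5}] nothing but 5 survives at r5c1, so r5c1=5.
Step 34. [r8c4∈{4}] nothing but 4 survives at r8c4, so r8c4=4.
Step 35. [r4c3∈{8}] r4c3's peers cover all but 8, so r4c3=8.
Step 36. [r3c9∈{5}] r3c9's peers cover all but 5 ⇒ r3c9=5.
Step 37. [r9c9∈{7}] only 7 remains possible at r9c9, so r9c9=7.
Step 38. [r3c8∈{8}] r3c8 has the single candidate 8. So r3c8=8.
Step 39. [r7c8∈{3}] r7c8 is down to just 3. So r7c8=3.
Step 40. [r9c1∈{1}] nothing but 1 survives at r9c1. So r9c1=1.
Step 41. [r8c7∈{6}] nothing but 6 survives at r8c7. So r8c7=6.
Step 42. [r2c1∈{2}] only 2 remains possible at r2c1. So r2c1=2.
Step 43. [r1c8∈{6}] r1c8's peers cover all but 6, so r1c8=6.
Step 44. [r3c4∈{2}] r3c4 has the single candidate 2 ⇒ r3c4=2.
Step 45. [r4c1∈{7}] r4c1 is down to just 7 ⇒ r4c1=7.
Step 46. [r8c1∈{3}] nothing but 3 survives at r8c1. So r8c1=3.
Step 47. [r4c5∈{3}] r4c5 has the single candidate 3, so r4c5=3.
Step 48. [r6c1∈{9}] r6c1 has the single candidate 9, so r6c1=9.
Step 49. [r6c3∈{6}] r6c3 is down to just 6 ⇒ r6c3=6.
Step 50. [r5c4∈{6}] nothing but 6 survives at r5c4. So r5c4=6.
Step 51. [r5c9∈{4}] r5c9's peers cover all but 4, so r5c9=4.
Step 52. [r4c6∈{1}] r4c6 is down to just 1. So r4c6=1.

Answer: 8 1 5 7 4 3 9 6 2 / 2 6 9 5 1 8 7 4 3 / 4 7 3 2 9 6 1 8 5 / 7 4 8 9 3 1 5 2 6 / 5 3 1 6 7 2 8 9 4 / 9 2 6 8 5 4 3 7 1 / 6 5 2 1 8 7 4 3 9 / 3 9 7 4 2 5 6 1 8 / 1 8 4 3 6 9 2 5 7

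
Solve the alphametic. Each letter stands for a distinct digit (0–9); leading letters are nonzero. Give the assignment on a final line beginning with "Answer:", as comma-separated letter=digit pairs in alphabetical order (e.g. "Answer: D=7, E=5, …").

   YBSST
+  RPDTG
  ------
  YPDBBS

Step 1. [col 1: T + G ≡ S (mod 10)] no forcing yet in column 1 (carry-in 0); G=2 is free and consistent — try it ⇒ G=2.
Step 2. [Y] Y is the leading digit of a 6-digit sum of two 5-digit numbers; the final carry is exactly 1. So Y=1.
Step 3. [col 1: T + G ≡ S (mod 10)] no forcing yet in column 1 (carry-in 0); S=8 is free and consistent — try it, so S=8.
Step 4. [col 1: T + G ≡ S (mod 10)] from column 1 (G=2, S=8, carry-in 0, digits 1,2,8 already taken and all letters distinct): T must equal 6 ⇒ T=6.
Step 5. [col 2: S + T ≡ B (mod 10)] column 2: given S=8, T=6, carry-in 0, and digits 1,2,6,8 already taken and all letters distinct, S+T≡B (mod 10) forces B=4, so B=4.
Step 6. [col 3: S + D ≡ B (mod 10)] in column 3 we have S+D≡B with carry-in 1; given S=8, B=4 and digits 1,2,4,6,8 already taken and all letters distinct, that pins D to 5, so D=5.
Step 7. [col 4: B + P ≡ D (mod 10)] column 4: given B=4, D=5, carry-in 1, and digits 1,2,4,5,6,8 already taken and all letters distinct, B+P≡D (mod 10) forces P=0. So P=0.
Step 8. [col 5: Y + R ≡ P (mod 10)] from column 5 (Y=1, P=0, carry-in 0, digits 0,1,2,4,5,6,8 already taken and all letters distinct): R must equal 9 ⇒ R=9.

Answer: B=4, D=5, G=2, P=0, R=9, S=8, T=6, Y=1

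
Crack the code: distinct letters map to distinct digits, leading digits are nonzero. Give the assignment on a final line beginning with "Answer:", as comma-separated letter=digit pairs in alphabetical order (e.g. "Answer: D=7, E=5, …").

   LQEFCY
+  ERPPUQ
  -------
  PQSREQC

Step 1. [col 1: Y + Q ≡ C (mod 10)] column 1 (Y + Q ≡ C (mod 10), carry-in 0) doesn't pin C yet; pick C=0 and continue. So C=0.
Step 2. [col 1: Y + Q ≡ C (mod 10)] Y=7 is one option consistent with column 1 (Y + Q ≡ C (mod 10), carry-in 0) — take it ⇒ Y=7.
Step 3. [col 1: Y + Q ≡ C (mod 10)] column 1: given Y=7, C=0, carry-in 0, and digits 0,7 already taken and all letters distinct, Y+Q≡C (mod 10) forces Q=3. So Q=3.
Step 4. [P] the sum has 7 digits but both addends have 6; that extra leading digit P is the final carry, namely 1, so P=1.
Step 5. [col 2: C + U ≡ Q (mod 10)] from column 2 (C=0, Q=3, carry-in 1, digits 0,1,3,7 already taken and all letters distinct): U must equal 2 ⇒ U=2.
Step 6. [col 3: F + P ≡ E (mod 10)] several values work for E in column 3 (F + P ≡ E (mod 10), carry-in 0); try E=5. So E=5.
Step 7. [col 3: F + P ≡ E (mod 10)] column 3: given P=1, E=5, carry-in 0, and digits 0,1,2,3,5,7 already taken and all letters distinct, F+P≡E (mod 10) forces F=4 ⇒ F=4.
Step 8. [col 4: E + P ≡ R (mod 10)] column 4 reads E+P+carry(0)=R with E=5, P=1; with digits 0,1,2,3,4,5,7 already taken and all letters distinct, the only value for R is 6 ⇒ R=6.
Step 9. [col 5: Q + R ≡ S (mod 10)] column 5: given Q=3, R=6, carry-in 0, and digits 0,1,2,3,4,5,6,7 already taken and all letters distinct, Q+R≡S (mod 10) forces S=9. So S=9.
Step 10. [col 6: L + E ≡ Q (mod 10)] column 6 reads L+E+carry(0)=Q with E=5, Q=3; with digits 0,1,2,3,4,5,6,7,9 already taken and all letters distinct, the only value for L is 8. So L=8.

Answer: C=0, E=5, F=4, L=8, P=1, Q=3, R=6, S=9, U=2, Y=7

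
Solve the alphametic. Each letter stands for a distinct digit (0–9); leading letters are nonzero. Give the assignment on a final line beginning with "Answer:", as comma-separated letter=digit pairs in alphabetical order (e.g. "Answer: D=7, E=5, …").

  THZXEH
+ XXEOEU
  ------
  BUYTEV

Step 1. [col 1: H + U ≡ V (mod 10)] several values work for H in column 1 (H + U ≡ V (mod 10), carry-in 0); try H=4. So H=4.
Step 2. [col 1: H + U ≡ V (mod 10)] U=6 is one option consistent with column 1 (H + U ≡ V (mod 10), carry-in 0) — take it, so U=6.
Step 3. [col 1: H + U ≡ V (mod 10)] in column 1 we have H+U≡V with carry-in 0; given H=4, U=6 and digits 4,6 already taken and all letters distinct, that pins V to 0. So V=0.
Step 4. [col 2: E + E ≡ E (mod 10)] column 2 reads E+E+carry(1)=E with nothing yet; with digits 0,4,6 already taken and all letters distinct, the only value for E is 9 ⇒ E=9.
Step 5. [col 3: X + O ≡ T (mod 10)] several values work for X in column 3 (X + O ≡ T (mod 10), carry-in 1); try X=1, so X=1.
Step 6. [col 3: X + O ≡ T (mod 10)] several values work for O in column 3 (X + O ≡ T (mod 10), carry-in 1); try O=5, so O=5.
Step 7. [col 3: X + O ≡ T (mod 10)] column 3 reads X+O+carry(1)=T with X=1, O=5; with digits 0,1,4,5,6,9 already taken and all letters distinct, the only value for T is 7, so T=7.
Step 8. [col 4: Z + E ≡ Y (mod 10)] column 4: given E=9, carry-in 0, and digits 0,1,4,5,6,7,9 already taken and all letters distinct, Z+E≡Y (mod 10) forces Z=3 ⇒ Z=3.
Step 9. [col 4: Z + E ≡ Y (mod 10)] from column 4 (Z=3, E=9, carry-in 0, digits 0,1,3,4,5,6,7,9 already taken and all letters distinct): Y must equal 2 ⇒ Y=2.
Step 10. [col 6: T + X ≡ B (mod 10)] from column 6 (T=7, X=1, carry-in 0, digits 0,1,2,3,4,5,6,7,9 already taken and all letters distinct): B must equal 8. So B=8.

Answer: B=8, E=9, H=4, O=5, T=7, U=6, V=0, X=1, Y=2, Z=3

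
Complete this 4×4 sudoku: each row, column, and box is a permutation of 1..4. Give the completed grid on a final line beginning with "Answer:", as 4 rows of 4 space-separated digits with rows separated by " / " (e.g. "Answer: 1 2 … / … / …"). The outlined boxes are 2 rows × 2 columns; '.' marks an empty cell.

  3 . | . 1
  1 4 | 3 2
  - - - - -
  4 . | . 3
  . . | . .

Step 1. [r4c1∈{2}] only 2 remains possible at r4c1. So r4c1=2.
Step 2. [r3c2∈{1}] r3c2 is down to just 1. So r3c2=1.
Step 3. [r1c3∈{4}] nothing but 4 survives at r1c3, so r1c3=4.
Step 4. [r4c4∈{4}] r4c4 has the single candidate 4 ⇒ r4c4=4.
Step 5. [r4c2∈{3}] r4c2 is down to just 3. So r4c2=3.
Step 6. [r1c2∈{2}] r1c2's peers cover all but 2 ⇒ r1c2=2.
Step 7. [r3c3∈{2}] r3c3's peers cover all but 2 ⇒ r3c3=2.
Step 8. [r4c3∈{1}] nothing but 1 survives at r4c3. So r4c3=1.

Answer: 3 2 4 1 / 1 4 3 2 / 4 1 2 3 / 2 3 1 4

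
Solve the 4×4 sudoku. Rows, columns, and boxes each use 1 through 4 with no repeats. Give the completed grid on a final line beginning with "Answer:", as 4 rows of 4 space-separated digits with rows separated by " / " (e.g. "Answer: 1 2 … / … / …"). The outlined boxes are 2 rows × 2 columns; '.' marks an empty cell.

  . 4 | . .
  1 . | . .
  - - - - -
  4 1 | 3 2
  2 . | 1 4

Step 1. [r1c1∈{3}] only 3 remains possible at r1c1, so r1c1=3.
Step 2. [r2c2∈{2}] r2c2's peers cover all but 2 ⇒ r2c2=2.
Step 3. [r4c2∈{3}] r4c2 has the single candidate 3 ⇒ r4c2=3.
Step 4. [r1c3∈{2}] only 2 remains possible at r1c3, so r1c3=2.
Step 5. [r2c3∈{4}] nothing but 4 survives at r2c3, so r2c3=4.
Step 6. [r1c4∈{1}] only 1 remains possible at r1c4. So r1c4=1.
Step 7. [r2c4∈{3}] r2c4's peers cover all but 3. So r2c4=3.

Answer: 3 4 2 1 / 1 2 4 3 / 4 1 3 2 / 2 3 1 4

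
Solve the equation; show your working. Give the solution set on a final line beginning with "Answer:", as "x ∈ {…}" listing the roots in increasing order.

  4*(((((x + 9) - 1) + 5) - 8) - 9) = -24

Step 1. [4*(((((x + 9) - 1) + 5) - 8) - 9) = -24] divide by the outer 4, so div: ((((x + 9) - 1) + 5) - 8) - 9 = -6.
Step 2. [((((x + 9) - 1) + 5) - 8) - 9 = -6] -9 is outermost — add 9 both sides. So sub: (((x + 9) - 1) + 5) - 8 = 3.
Step 3. [(((x + 9) - 1) + 5) - 8 = 3] -8 is outermost — add 8 both sides, so sub: ((x + 9) - 1) + 5 = 11.
Step 4. [((x + 9) - 1) + 5 = 11] the outer +5 inverts by subtracting 5. So sub: (x + 9) - 1 = 6.
Step 5. [(x + 9) - 1 = 6] add 1: x sits inside (… - 1) ⇒ sub: x + 9 = 7.
Step 6. [x + 9 = 7] +9 is outermost — subtract 9 both sides. So sub: x = -2.

Answer: x ∈ {-2}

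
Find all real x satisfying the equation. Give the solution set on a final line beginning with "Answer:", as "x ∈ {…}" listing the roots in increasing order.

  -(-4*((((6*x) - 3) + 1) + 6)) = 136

Step 1. [-(-4*((((6*x) - 3) + 1) + 6)) = 136] LHS negated; negate both sides, so neg: -4*((((6*x) - 3) + 1) + 6) = -136.
Step 2. [-4*((((6*x) - 3) + 1) + 6) = -136] LHS = -4·(…); ÷-4 both sides, so div: (((6*x) - 3) + 1) + 6 = 34.
Step 3. [(((6*x) - 3) + 1) + 6 = 34] the outer +6 inverts by subtracting 6, so sub: ((6*x) - 3) + 1 = 28.
Step 4. [((6*x) - 3) + 1 = 28] +1 is outermost — subtract 1 both sides. So sub: (6*x) - 3 = 27.
Step 5. [(6*x) - 3 = 27] -3 is outermost — add 3 both sides, so sub: 6*x = 30.
Step 6. [6*x = 30] 6·(inner) — divide through by 6. So div: x = 5.

Answer: x ∈ {5}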